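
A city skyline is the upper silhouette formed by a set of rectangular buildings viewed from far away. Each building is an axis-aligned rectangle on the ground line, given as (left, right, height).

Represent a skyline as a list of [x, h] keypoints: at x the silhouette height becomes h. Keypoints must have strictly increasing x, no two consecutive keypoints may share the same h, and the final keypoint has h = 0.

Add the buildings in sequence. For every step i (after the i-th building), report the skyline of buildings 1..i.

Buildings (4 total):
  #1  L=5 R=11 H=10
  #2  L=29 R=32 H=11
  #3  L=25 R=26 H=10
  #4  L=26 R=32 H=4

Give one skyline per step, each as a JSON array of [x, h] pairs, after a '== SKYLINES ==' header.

== SKYLINES ==
[[5,10],[11,0]]
[[5,10],[11,0],[29,11],[32,0]]
[[5,10],[11,0],[25,10],[26,0],[29,11],[32,0]]
[[5,10],[11,0],[25,10],[26,4],[29,11],[32,0]]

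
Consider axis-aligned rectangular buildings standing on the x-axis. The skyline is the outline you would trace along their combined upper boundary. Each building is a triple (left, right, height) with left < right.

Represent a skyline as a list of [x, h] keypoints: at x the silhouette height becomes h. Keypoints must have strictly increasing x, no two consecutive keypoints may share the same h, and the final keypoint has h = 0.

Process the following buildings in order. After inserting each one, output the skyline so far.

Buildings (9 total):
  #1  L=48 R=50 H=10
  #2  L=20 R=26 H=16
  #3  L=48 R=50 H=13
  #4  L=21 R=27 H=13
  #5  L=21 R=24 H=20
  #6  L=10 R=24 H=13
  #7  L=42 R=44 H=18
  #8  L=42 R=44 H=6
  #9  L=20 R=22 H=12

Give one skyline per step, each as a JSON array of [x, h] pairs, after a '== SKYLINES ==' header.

== SKYLINES ==
[[48,10],[50,0]]
[[20,16],[26,0],[48,10],[50,0]]
[[20,16],[26,0],[48,13],[50,0]]
[[20,16],[26,13],[27,0],[48,13],[50,0]]
[[20,16],[21,20],[24,16],[26,13],[27,0],[48,13],[50,0]]
[[10,13],[20,16],[21,20],[24,16],[26,13],[27,0],[48,13],[50,0]]
[[10,13],[20,16],[21,20],[24,16],[26,13],[27,0],[42,18],[44,0],[48,13],[50,0]]
[[10,13],[20,16],[21,20],[24,16],[26,13],[27,0],[42,18],[44,0],[48,13],[50,0]]
[[10,13],[20,16],[21,20],[24,16],[26,13],[27,0],[42,18],[44,0],[48,13],[50,0]]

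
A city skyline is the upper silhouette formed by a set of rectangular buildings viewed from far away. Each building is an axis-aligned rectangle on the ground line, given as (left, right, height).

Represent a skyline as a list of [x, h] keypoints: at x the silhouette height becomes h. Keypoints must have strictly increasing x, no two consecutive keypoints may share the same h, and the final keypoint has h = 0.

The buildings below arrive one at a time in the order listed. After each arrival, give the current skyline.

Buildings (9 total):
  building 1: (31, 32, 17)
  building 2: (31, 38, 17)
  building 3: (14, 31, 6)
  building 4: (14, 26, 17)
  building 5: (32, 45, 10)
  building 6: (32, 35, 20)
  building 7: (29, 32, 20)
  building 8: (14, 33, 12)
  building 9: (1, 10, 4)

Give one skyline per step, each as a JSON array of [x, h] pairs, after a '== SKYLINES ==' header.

== SKYLINES ==
[[31,17],[32,0]]
[[31,17],[38,0]]
[[14,6],[31,17],[38,0]]
[[14,17],[26,6],[31,17],[38,0]]
[[14,17],[26,6],[31,17],[38,10],[45,0]]
[[14,17],[26,6],[31,17],[32,20],[35,17],[38,10],[45,0]]
[[14,17],[26,6],[29,20],[35,17],[38,10],[45,0]]
[[14,17],[26,12],[29,20],[35,17],[38,10],[45,0]]
[[1,4],[10,0],[14,17],[26,12],[29,20],[35,17],[38,10],[45,0]]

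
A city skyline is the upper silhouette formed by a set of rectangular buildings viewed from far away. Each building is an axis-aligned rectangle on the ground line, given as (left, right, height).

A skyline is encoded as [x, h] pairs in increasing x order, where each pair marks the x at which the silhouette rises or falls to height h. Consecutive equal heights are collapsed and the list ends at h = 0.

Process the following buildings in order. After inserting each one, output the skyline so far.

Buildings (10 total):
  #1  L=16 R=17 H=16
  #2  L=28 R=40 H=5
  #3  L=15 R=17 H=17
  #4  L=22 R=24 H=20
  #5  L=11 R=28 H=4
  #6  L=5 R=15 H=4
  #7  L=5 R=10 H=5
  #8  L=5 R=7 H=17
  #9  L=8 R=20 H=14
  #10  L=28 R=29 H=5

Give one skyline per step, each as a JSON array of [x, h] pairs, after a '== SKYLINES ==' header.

== SKYLINES ==
[[16,16],[17,0]]
[[16,16],[17,0],[28,5],[40,0]]
[[15,17],[17,0],[28,5],[40,0]]
[[15,17],[17,0],[22,20],[24,0],[28,5],[40,0]]
[[11,4],[15,17],[17,4],[22,20],[24,4],[28,5],[40,0]]
[[5,4],[15,17],[17,4],[22,20],[24,4],[28,5],[40,0]]
[[5,5],[10,4],[15,17],[17,4],[22,20],[24,4],[28,5],[40,0]]
[[5,17],[7,5],[10,4],[15,17],[17,4],[22,20],[24,4],[28,5],[40,0]]
[[5,17],[7,5],[8,14],[15,17],[17,14],[20,4],[22,20],[24,4],[28,5],[40,0]]
[[5,17],[7,5],[8,14],[15,17],[17,14],[20,4],[22,20],[24,4],[28,5],[40,0]]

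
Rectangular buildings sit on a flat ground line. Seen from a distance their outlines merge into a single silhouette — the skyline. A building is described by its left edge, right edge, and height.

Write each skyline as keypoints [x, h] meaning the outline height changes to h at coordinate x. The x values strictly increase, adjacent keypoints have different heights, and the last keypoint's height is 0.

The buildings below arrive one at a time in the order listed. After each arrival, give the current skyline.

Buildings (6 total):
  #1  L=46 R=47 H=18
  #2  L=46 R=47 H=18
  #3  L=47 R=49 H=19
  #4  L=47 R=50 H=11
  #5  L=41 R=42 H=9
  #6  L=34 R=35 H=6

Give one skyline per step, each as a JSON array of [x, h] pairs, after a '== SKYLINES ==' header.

== SKYLINES ==
[[46,18],[47,0]]
[[46,18],[47,0]]
[[46,18],[47,19],[49,0]]
[[46,18],[47,19],[49,11],[50,0]]
[[41,9],[42,0],[46,18],[47,19],[49,11],[50,0]]
[[34,6],[35,0],[41,9],[42,0],[46,18],[47,19],[49,11],[50,0]]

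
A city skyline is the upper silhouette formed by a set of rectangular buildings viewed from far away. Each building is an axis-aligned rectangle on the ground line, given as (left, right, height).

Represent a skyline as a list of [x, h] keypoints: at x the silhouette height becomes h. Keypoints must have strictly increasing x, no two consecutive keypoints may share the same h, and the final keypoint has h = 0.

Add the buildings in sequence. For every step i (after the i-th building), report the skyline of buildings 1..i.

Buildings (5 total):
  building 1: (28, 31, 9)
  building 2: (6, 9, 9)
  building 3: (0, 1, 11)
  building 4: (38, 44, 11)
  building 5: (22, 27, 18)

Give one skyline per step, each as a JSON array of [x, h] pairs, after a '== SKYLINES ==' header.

== SKYLINES ==
[[28,9],[31,0]]
[[6,9],[9,0],[28,9],[31,0]]
[[0,11],[1,0],[6,9],[9,0],[28,9],[31,0]]
[[0,11],[1,0],[6,9],[9,0],[28,9],[31,0],[38,11],[44,0]]
[[0,11],[1,0],[6,9],[9,0],[22,18],[27,0],[28,9],[31,0],[38,11],[44,0]]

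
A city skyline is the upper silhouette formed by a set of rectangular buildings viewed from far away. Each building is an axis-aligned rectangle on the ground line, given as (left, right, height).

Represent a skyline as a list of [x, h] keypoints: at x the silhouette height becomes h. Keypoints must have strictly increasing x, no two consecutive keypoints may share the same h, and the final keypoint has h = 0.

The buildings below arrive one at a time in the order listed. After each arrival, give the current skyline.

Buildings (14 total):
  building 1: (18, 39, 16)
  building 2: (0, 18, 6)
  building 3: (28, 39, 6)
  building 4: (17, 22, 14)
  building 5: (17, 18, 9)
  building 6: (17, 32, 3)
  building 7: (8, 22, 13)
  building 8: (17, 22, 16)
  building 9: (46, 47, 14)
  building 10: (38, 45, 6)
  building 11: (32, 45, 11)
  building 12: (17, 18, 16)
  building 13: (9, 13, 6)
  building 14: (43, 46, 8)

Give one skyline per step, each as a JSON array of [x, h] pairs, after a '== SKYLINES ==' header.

== SKYLINES ==
[[18,16],[39,0]]
[[0,6],[18,16],[39,0]]
[[0,6],[18,16],[39,0]]
[[0,6],[17,14],[18,16],[39,0]]
[[0,6],[17,14],[18,16],[39,0]]
[[0,6],[17,14],[18,16],[39,0]]
[[0,6],[8,13],[17,14],[18,16],[39,0]]
[[0,6],[8,13],[17,16],[39,0]]
[[0,6],[8,13],[17,16],[39,0],[46,14],[47,0]]
[[0,6],[8,13],[17,16],[39,6],[45,0],[46,14],[47,0]]
[[0,6],[8,13],[17,16],[39,11],[45,0],[46,14],[47,0]]
[[0,6],[8,13],[17,16],[39,11],[45,0],[46,14],[47,0]]
[[0,6],[8,13],[17,16],[39,11],[45,0],[46,14],[47,0]]
[[0,6],[8,13],[17,16],[39,11],[45,8],[46,14],[47,0]]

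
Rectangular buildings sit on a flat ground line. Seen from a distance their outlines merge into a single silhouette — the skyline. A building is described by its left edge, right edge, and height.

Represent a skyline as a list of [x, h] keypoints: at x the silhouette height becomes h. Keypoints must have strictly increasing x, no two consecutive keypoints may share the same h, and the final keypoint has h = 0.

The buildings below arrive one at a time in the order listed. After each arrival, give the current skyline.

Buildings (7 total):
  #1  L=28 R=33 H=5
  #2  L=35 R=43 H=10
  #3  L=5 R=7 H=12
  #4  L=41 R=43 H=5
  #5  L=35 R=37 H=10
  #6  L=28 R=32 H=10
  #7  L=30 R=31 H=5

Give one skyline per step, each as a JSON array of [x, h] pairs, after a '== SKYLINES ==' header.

== SKYLINES ==
[[28,5],[33,0]]
[[28,5],[33,0],[35,10],[43,0]]
[[5,12],[7,0],[28,5],[33,0],[35,10],[43,0]]
[[5,12],[7,0],[28,5],[33,0],[35,10],[43,0]]
[[5,12],[7,0],[28,5],[33,0],[35,10],[43,0]]
[[5,12],[7,0],[28,10],[32,5],[33,0],[35,10],[43,0]]
[[5,12],[7,0],[28,10],[32,5],[33,0],[35,10],[43,0]]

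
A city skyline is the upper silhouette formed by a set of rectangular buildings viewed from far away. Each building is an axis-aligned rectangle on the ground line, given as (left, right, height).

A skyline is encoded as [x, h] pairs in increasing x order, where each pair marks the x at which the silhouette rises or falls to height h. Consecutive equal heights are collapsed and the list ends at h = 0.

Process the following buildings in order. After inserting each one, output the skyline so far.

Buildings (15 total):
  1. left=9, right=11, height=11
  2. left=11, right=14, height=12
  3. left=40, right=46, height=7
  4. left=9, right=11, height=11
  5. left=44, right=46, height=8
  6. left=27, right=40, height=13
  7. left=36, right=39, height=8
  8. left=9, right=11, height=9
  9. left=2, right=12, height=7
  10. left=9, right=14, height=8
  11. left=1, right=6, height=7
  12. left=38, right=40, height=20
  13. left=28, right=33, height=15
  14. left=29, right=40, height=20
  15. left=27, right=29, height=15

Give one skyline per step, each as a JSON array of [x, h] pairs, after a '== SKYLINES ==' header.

== SKYLINES ==
[[9,11],[11,0]]
[[9,11],[11,12],[14,0]]
[[9,11],[11,12],[14,0],[40,7],[46,0]]
[[9,11],[11,12],[14,0],[40,7],[46,0]]
[[9,11],[11,12],[14,0],[40,7],[44,8],[46,0]]
[[9,11],[11,12],[14,0],[27,13],[40,7],[44,8],[46,0]]
[[9,11],[11,12],[14,0],[27,13],[40,7],[44,8],[46,0]]
[[9,11],[11,12],[14,0],[27,13],[40,7],[44,8],[46,0]]
[[2,7],[9,11],[11,12],[14,0],[27,13],[40,7],[44,8],[46,0]]
[[2,7],[9,11],[11,12],[14,0],[27,13],[40,7],[44,8],[46,0]]
[[1,7],[9,11],[11,12],[14,0],[27,13],[40,7],[44,8],[46,0]]
[[1,7],[9,11],[11,12],[14,0],[27,13],[38,20],[40,7],[44,8],[46,0]]
[[1,7],[9,11],[11,12],[14,0],[27,13],[28,15],[33,13],[38,20],[40,7],[44,8],[46,0]]
[[1,7],[9,11],[11,12],[14,0],[27,13],[28,15],[29,20],[40,7],[44,8],[46,0]]
[[1,7],[9,11],[11,12],[14,0],[27,15],[29,20],[40,7],[44,8],[46,0]]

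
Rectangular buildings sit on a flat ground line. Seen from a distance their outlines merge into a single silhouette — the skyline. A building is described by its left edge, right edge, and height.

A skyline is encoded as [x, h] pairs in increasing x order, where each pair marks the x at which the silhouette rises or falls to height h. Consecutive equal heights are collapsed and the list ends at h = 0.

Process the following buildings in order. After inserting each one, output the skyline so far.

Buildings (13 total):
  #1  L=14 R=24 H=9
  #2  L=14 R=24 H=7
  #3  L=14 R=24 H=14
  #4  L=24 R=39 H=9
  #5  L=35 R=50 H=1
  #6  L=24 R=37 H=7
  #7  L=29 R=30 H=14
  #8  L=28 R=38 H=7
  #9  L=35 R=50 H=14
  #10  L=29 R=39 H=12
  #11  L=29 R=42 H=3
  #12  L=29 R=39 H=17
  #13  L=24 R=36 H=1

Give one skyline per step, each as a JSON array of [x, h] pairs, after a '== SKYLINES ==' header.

== SKYLINES ==
[[14,9],[24,0]]
[[14,9],[24,0]]
[[14,14],[24,0]]
[[14,14],[24,9],[39,0]]
[[14,14],[24,9],[39,1],[50,0]]
[[14,14],[24,9],[39,1],[50,0]]
[[14,14],[24,9],[29,14],[30,9],[39,1],[50,0]]
[[14,14],[24,9],[29,14],[30,9],[39,1],[50,0]]
[[14,14],[24,9],[29,14],[30,9],[35,14],[50,0]]
[[14,14],[24,9],[29,14],[30,12],[35,14],[50,0]]
[[14,14],[24,9],[29,14],[30,12],[35,14],[50,0]]
[[14,14],[24,9],[29,17],[39,14],[50,0]]
[[14,14],[24,9],[29,17],[39,14],[50,0]]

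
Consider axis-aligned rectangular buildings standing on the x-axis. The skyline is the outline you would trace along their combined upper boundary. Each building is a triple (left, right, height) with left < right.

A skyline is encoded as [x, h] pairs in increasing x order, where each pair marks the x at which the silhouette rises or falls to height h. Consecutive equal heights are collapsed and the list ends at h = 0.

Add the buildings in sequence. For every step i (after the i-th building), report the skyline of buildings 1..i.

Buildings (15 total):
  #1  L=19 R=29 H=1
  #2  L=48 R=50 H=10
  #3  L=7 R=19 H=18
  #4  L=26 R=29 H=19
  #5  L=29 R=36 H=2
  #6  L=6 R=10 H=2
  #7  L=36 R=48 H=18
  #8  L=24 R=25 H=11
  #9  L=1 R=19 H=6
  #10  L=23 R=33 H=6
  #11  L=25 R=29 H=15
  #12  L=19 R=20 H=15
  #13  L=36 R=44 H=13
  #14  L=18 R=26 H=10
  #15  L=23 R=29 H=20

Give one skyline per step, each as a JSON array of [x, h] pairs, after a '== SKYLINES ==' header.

== SKYLINES ==
[[19,1],[29,0]]
[[19,1],[29,0],[48,10],[50,0]]
[[7,18],[19,1],[29,0],[48,10],[50,0]]
[[7,18],[19,1],[26,19],[29,0],[48,10],[50,0]]
[[7,18],[19,1],[26,19],[29,2],[36,0],[48,10],[50,0]]
[[6,2],[7,18],[19,1],[26,19],[29,2],[36,0],[48,10],[50,0]]
[[6,2],[7,18],[19,1],[26,19],[29,2],[36,18],[48,10],[50,0]]
[[6,2],[7,18],[19,1],[24,11],[25,1],[26,19],[29,2],[36,18],[48,10],[50,0]]
[[1,6],[7,18],[19,1],[24,11],[25,1],[26,19],[29,2],[36,18],[48,10],[50,0]]
[[1,6],[7,18],[19,1],[23,6],[24,11],[25,6],[26,19],[29,6],[33,2],[36,18],[48,10],[50,0]]
[[1,6],[7,18],[19,1],[23,6],[24,11],[25,15],[26,19],[29,6],[33,2],[36,18],[48,10],[50,0]]
[[1,6],[7,18],[19,15],[20,1],[23,6],[24,11],[25,15],[26,19],[29,6],[33,2],[36,18],[48,10],[50,0]]
[[1,6],[7,18],[19,15],[20,1],[23,6],[24,11],[25,15],[26,19],[29,6],[33,2],[36,18],[48,10],[50,0]]
[[1,6],[7,18],[19,15],[20,10],[24,11],[25,15],[26,19],[29,6],[33,2],[36,18],[48,10],[50,0]]
[[1,6],[7,18],[19,15],[20,10],[23,20],[29,6],[33,2],[36,18],[48,10],[50,0]]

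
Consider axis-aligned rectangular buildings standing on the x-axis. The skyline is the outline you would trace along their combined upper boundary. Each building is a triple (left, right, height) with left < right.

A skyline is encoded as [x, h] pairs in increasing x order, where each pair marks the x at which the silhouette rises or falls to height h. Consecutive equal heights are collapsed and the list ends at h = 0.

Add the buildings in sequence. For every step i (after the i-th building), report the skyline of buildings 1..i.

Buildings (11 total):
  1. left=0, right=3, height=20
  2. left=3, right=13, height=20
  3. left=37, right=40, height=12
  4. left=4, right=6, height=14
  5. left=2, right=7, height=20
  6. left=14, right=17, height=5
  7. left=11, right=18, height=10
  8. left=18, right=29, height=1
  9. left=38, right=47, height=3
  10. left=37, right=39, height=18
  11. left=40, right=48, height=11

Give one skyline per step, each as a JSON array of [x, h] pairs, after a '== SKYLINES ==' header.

== SKYLINES ==
[[0,20],[3,0]]
[[0,20],[13,0]]
[[0,20],[13,0],[37,12],[40,0]]
[[0,20],[13,0],[37,12],[40,0]]
[[0,20],[13,0],[37,12],[40,0]]
[[0,20],[13,0],[14,5],[17,0],[37,12],[40,0]]
[[0,20],[13,10],[18,0],[37,12],[40,0]]
[[0,20],[13,10],[18,1],[29,0],[37,12],[40,0]]
[[0,20],[13,10],[18,1],[29,0],[37,12],[40,3],[47,0]]
[[0,20],[13,10],[18,1],[29,0],[37,18],[39,12],[40,3],[47,0]]
[[0,20],[13,10],[18,1],[29,0],[37,18],[39,12],[40,11],[48,0]]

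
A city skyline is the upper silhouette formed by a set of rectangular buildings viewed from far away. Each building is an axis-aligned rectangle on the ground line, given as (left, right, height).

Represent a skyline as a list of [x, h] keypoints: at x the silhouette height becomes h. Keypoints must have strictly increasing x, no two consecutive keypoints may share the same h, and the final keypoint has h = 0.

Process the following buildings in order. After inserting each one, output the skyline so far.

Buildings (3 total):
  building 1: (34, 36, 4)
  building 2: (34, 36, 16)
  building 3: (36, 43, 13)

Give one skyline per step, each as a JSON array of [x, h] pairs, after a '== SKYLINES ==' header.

== SKYLINES ==
[[34,4],[36,0]]
[[34,16],[36,0]]
[[34,16],[36,13],[43,0]]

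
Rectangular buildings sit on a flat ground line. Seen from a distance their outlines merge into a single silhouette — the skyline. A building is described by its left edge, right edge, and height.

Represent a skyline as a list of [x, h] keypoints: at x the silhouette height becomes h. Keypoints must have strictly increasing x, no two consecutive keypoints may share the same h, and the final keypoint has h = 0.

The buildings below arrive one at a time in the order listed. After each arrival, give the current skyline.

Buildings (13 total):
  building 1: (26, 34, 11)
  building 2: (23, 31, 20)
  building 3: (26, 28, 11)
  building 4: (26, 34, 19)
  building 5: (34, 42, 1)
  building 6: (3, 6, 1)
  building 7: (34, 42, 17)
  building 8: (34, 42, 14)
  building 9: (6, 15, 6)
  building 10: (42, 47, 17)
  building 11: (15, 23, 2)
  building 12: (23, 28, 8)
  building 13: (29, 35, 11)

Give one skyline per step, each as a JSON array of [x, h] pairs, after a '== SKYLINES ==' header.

== SKYLINES ==
[[26,11],[34,0]]
[[23,20],[31,11],[34,0]]
[[23,20],[31,11],[34,0]]
[[23,20],[31,19],[34,0]]
[[23,20],[31,19],[34,1],[42,0]]
[[3,1],[6,0],[23,20],[31,19],[34,1],[42,0]]
[[3,1],[6,0],[23,20],[31,19],[34,17],[42,0]]
[[3,1],[6,0],[23,20],[31,19],[34,17],[42,0]]
[[3,1],[6,6],[15,0],[23,20],[31,19],[34,17],[42,0]]
[[3,1],[6,6],[15,0],[23,20],[31,19],[34,17],[47,0]]
[[3,1],[6,6],[15,2],[23,20],[31,19],[34,17],[47,0]]
[[3,1],[6,6],[15,2],[23,20],[31,19],[34,17],[47,0]]
[[3,1],[6,6],[15,2],[23,20],[31,19],[34,17],[47,0]]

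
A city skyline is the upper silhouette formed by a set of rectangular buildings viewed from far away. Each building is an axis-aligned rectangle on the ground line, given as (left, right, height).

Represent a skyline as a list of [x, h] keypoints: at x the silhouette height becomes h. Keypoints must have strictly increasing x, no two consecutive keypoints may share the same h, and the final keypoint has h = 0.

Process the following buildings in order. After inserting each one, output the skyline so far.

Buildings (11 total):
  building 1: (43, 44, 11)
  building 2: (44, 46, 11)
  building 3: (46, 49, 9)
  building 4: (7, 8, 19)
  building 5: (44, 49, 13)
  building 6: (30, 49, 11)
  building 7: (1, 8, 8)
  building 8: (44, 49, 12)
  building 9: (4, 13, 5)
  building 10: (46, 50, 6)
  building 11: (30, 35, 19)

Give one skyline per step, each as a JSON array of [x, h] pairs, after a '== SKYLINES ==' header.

== SKYLINES ==
[[43,11],[44,0]]
[[43,11],[46,0]]
[[43,11],[46,9],[49,0]]
[[7,19],[8,0],[43,11],[46,9],[49,0]]
[[7,19],[8,0],[43,11],[44,13],[49,0]]
[[7,19],[8,0],[30,11],[44,13],[49,0]]
[[1,8],[7,19],[8,0],[30,11],[44,13],[49,0]]
[[1,8],[7,19],[8,0],[30,11],[44,13],[49,0]]
[[1,8],[7,19],[8,5],[13,0],[30,11],[44,13],[49,0]]
[[1,8],[7,19],[8,5],[13,0],[30,11],[44,13],[49,6],[50,0]]
[[1,8],[7,19],[8,5],[13,0],[30,19],[35,11],[44,13],[49,6],[50,0]]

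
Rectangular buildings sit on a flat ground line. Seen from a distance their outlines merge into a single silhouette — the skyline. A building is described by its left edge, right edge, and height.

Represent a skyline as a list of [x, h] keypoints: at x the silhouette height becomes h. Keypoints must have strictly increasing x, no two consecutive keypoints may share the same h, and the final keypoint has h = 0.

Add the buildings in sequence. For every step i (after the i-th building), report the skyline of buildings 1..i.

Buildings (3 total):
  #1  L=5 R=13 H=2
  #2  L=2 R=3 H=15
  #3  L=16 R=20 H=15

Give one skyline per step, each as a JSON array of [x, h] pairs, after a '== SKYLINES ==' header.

== SKYLINES ==
[[5,2],[13,0]]
[[2,15],[3,0],[5,2],[13,0]]
[[2,15],[3,0],[5,2],[13,0],[16,15],[20,0]]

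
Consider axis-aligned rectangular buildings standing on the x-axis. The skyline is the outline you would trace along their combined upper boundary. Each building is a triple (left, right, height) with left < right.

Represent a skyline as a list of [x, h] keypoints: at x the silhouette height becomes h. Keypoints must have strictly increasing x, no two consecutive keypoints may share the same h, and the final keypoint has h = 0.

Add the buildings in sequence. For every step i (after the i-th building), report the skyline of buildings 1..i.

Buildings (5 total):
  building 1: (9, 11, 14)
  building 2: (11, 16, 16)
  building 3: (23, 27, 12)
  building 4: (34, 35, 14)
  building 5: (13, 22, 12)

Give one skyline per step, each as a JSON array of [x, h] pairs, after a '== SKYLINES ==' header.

== SKYLINES ==
[[9,14],[11,0]]
[[9,14],[11,16],[16,0]]
[[9,14],[11,16],[16,0],[23,12],[27,0]]
[[9,14],[11,16],[16,0],[23,12],[27,0],[34,14],[35,0]]
[[9,14],[11,16],[16,12],[22,0],[23,12],[27,0],[34,14],[35,0]]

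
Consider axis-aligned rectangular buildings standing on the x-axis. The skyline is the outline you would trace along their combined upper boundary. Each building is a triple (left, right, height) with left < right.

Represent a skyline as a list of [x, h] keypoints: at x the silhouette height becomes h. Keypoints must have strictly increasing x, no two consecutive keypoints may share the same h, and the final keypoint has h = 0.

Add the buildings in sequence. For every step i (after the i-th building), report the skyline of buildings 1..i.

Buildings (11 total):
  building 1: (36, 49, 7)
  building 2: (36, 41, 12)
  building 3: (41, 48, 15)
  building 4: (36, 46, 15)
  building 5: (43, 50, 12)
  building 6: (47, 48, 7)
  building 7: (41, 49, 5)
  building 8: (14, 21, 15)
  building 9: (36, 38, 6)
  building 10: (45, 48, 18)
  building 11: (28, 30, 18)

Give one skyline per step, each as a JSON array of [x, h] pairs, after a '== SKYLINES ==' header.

== SKYLINES ==
[[36,7],[49,0]]
[[36,12],[41,7],[49,0]]
[[36,12],[41,15],[48,7],[49,0]]
[[36,15],[48,7],[49,0]]
[[36,15],[48,12],[50,0]]
[[36,15],[48,12],[50,0]]
[[36,15],[48,12],[50,0]]
[[14,15],[21,0],[36,15],[48,12],[50,0]]
[[14,15],[21,0],[36,15],[48,12],[50,0]]
[[14,15],[21,0],[36,15],[45,18],[48,12],[50,0]]
[[14,15],[21,0],[28,18],[30,0],[36,15],[45,18],[48,12],[50,0]]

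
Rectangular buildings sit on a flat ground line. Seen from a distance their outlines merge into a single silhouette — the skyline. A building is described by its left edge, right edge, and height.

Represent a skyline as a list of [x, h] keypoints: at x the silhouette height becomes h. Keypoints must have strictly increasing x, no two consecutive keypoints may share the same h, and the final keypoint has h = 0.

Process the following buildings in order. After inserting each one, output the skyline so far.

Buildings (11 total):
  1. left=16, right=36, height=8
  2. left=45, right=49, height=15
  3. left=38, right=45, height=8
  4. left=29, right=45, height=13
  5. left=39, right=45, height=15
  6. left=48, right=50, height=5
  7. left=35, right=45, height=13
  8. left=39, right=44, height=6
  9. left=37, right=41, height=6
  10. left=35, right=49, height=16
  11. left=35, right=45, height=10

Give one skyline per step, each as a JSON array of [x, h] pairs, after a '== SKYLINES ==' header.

== SKYLINES ==
[[16,8],[36,0]]
[[16,8],[36,0],[45,15],[49,0]]
[[16,8],[36,0],[38,8],[45,15],[49,0]]
[[16,8],[29,13],[45,15],[49,0]]
[[16,8],[29,13],[39,15],[49,0]]
[[16,8],[29,13],[39,15],[49,5],[50,0]]
[[16,8],[29,13],[39,15],[49,5],[50,0]]
[[16,8],[29,13],[39,15],[49,5],[50,0]]
[[16,8],[29,13],[39,15],[49,5],[50,0]]
[[16,8],[29,13],[35,16],[49,5],[50,0]]
[[16,8],[29,13],[35,16],[49,5],[50,0]]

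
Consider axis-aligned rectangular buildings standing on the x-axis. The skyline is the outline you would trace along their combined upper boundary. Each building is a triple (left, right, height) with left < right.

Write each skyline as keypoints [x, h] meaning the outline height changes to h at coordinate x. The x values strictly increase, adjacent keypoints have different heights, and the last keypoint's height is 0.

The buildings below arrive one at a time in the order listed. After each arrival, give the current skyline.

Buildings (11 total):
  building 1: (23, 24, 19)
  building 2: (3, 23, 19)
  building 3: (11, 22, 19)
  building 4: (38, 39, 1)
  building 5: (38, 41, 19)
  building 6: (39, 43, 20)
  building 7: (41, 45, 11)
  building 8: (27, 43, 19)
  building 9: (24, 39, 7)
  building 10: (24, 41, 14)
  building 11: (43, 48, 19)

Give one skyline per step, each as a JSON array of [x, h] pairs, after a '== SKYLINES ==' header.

== SKYLINES ==
[[23,19],[24,0]]
[[3,19],[24,0]]
[[3,19],[24,0]]
[[3,19],[24,0],[38,1],[39,0]]
[[3,19],[24,0],[38,19],[41,0]]
[[3,19],[24,0],[38,19],[39,20],[43,0]]
[[3,19],[24,0],[38,19],[39,20],[43,11],[45,0]]
[[3,19],[24,0],[27,19],[39,20],[43,11],[45,0]]
[[3,19],[24,7],[27,19],[39,20],[43,11],[45,0]]
[[3,19],[24,14],[27,19],[39,20],[43,11],[45,0]]
[[3,19],[24,14],[27,19],[39,20],[43,19],[48,0]]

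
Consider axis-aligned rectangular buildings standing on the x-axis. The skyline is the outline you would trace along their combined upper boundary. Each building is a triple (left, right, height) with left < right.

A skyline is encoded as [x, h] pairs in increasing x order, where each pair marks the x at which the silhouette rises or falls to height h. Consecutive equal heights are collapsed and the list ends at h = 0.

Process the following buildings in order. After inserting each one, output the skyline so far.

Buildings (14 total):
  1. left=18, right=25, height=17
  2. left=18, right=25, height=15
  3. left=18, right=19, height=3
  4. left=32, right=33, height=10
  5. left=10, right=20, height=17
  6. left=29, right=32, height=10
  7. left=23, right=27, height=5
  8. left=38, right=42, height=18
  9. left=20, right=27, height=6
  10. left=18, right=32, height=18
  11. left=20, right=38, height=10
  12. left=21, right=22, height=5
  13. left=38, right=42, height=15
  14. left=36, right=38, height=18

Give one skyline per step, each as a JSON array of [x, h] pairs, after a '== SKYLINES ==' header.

== SKYLINES ==
[[18,17],[25,0]]
[[18,17],[25,0]]
[[18,17],[25,0]]
[[18,17],[25,0],[32,10],[33,0]]
[[10,17],[25,0],[32,10],[33,0]]
[[10,17],[25,0],[29,10],[33,0]]
[[10,17],[25,5],[27,0],[29,10],[33,0]]
[[10,17],[25,5],[27,0],[29,10],[33,0],[38,18],[42,0]]
[[10,17],[25,6],[27,0],[29,10],[33,0],[38,18],[42,0]]
[[10,17],[18,18],[32,10],[33,0],[38,18],[42,0]]
[[10,17],[18,18],[32,10],[38,18],[42,0]]
[[10,17],[18,18],[32,10],[38,18],[42,0]]
[[10,17],[18,18],[32,10],[38,18],[42,0]]
[[10,17],[18,18],[32,10],[36,18],[42,0]]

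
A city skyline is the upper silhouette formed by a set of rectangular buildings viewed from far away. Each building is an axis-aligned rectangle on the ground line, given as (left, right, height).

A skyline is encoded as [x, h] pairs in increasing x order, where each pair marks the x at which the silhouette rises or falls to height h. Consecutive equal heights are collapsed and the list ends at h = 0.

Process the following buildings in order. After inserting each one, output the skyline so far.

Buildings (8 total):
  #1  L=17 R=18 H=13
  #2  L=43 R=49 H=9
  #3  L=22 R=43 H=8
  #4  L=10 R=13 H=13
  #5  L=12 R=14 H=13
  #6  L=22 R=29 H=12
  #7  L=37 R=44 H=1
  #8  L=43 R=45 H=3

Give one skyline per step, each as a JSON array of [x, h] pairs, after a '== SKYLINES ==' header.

== SKYLINES ==
[[17,13],[18,0]]
[[17,13],[18,0],[43,9],[49,0]]
[[17,13],[18,0],[22,8],[43,9],[49,0]]
[[10,13],[13,0],[17,13],[18,0],[22,8],[43,9],[49,0]]
[[10,13],[14,0],[17,13],[18,0],[22,8],[43,9],[49,0]]
[[10,13],[14,0],[17,13],[18,0],[22,12],[29,8],[43,9],[49,0]]
[[10,13],[14,0],[17,13],[18,0],[22,12],[29,8],[43,9],[49,0]]
[[10,13],[14,0],[17,13],[18,0],[22,12],[29,8],[43,9],[49,0]]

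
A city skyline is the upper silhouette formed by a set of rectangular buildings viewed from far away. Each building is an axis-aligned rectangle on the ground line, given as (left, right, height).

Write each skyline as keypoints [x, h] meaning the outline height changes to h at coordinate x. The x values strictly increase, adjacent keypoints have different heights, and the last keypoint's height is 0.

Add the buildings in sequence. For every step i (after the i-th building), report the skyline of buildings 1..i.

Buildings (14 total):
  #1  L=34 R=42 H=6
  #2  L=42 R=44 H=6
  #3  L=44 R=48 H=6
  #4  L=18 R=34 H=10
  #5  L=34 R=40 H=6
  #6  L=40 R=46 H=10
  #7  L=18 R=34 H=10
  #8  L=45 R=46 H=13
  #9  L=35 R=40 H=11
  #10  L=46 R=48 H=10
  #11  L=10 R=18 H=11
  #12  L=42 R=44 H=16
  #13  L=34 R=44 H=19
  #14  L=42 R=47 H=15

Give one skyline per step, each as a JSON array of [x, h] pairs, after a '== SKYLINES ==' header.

== SKYLINES ==
[[34,6],[42,0]]
[[34,6],[44,0]]
[[34,6],[48,0]]
[[18,10],[34,6],[48,0]]
[[18,10],[34,6],[48,0]]
[[18,10],[34,6],[40,10],[46,6],[48,0]]
[[18,10],[34,6],[40,10],[46,6],[48,0]]
[[18,10],[34,6],[40,10],[45,13],[46,6],[48,0]]
[[18,10],[34,6],[35,11],[40,10],[45,13],[46,6],[48,0]]
[[18,10],[34,6],[35,11],[40,10],[45,13],[46,10],[48,0]]
[[10,11],[18,10],[34,6],[35,11],[40,10],[45,13],[46,10],[48,0]]
[[10,11],[18,10],[34,6],[35,11],[40,10],[42,16],[44,10],[45,13],[46,10],[48,0]]
[[10,11],[18,10],[34,19],[44,10],[45,13],[46,10],[48,0]]
[[10,11],[18,10],[34,19],[44,15],[47,10],[48,0]]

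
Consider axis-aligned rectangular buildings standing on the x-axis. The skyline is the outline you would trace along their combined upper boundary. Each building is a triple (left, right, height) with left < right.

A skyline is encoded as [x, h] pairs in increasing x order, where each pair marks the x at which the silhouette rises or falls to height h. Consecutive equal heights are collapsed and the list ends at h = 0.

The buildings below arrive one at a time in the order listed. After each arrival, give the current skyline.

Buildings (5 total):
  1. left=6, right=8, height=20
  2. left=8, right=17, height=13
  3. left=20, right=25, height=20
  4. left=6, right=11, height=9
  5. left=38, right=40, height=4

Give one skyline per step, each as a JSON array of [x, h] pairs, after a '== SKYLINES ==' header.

== SKYLINES ==
[[6,20],[8,0]]
[[6,20],[8,13],[17,0]]
[[6,20],[8,13],[17,0],[20,20],[25,0]]
[[6,20],[8,13],[17,0],[20,20],[25,0]]
[[6,20],[8,13],[17,0],[20,20],[25,0],[38,4],[40,0]]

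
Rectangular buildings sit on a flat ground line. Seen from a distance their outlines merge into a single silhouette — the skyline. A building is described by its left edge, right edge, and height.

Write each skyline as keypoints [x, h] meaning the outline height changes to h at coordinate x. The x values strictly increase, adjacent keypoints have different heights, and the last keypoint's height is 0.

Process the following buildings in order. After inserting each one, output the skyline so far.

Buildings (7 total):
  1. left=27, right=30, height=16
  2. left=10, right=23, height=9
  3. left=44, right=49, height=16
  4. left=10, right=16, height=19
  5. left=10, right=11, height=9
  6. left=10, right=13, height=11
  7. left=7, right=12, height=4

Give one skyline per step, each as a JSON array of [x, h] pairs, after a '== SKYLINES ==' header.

== SKYLINES ==
[[27,16],[30,0]]
[[10,9],[23,0],[27,16],[30,0]]
[[10,9],[23,0],[27,16],[30,0],[44,16],[49,0]]
[[10,19],[16,9],[23,0],[27,16],[30,0],[44,16],[49,0]]
[[10,19],[16,9],[23,0],[27,16],[30,0],[44,16],[49,0]]
[[10,19],[16,9],[23,0],[27,16],[30,0],[44,16],[49,0]]
[[7,4],[10,19],[16,9],[23,0],[27,16],[30,0],[44,16],[49,0]]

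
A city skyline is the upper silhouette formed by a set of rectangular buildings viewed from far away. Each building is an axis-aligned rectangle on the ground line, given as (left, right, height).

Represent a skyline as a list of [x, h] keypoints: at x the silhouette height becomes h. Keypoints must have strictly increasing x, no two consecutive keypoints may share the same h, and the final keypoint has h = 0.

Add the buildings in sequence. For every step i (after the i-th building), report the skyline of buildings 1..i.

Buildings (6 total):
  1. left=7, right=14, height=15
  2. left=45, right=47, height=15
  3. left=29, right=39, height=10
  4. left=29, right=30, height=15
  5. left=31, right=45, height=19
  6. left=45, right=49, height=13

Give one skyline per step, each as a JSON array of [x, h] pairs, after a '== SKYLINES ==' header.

== SKYLINES ==
[[7,15],[14,0]]
[[7,15],[14,0],[45,15],[47,0]]
[[7,15],[14,0],[29,10],[39,0],[45,15],[47,0]]
[[7,15],[14,0],[29,15],[30,10],[39,0],[45,15],[47,0]]
[[7,15],[14,0],[29,15],[30,10],[31,19],[45,15],[47,0]]
[[7,15],[14,0],[29,15],[30,10],[31,19],[45,15],[47,13],[49,0]]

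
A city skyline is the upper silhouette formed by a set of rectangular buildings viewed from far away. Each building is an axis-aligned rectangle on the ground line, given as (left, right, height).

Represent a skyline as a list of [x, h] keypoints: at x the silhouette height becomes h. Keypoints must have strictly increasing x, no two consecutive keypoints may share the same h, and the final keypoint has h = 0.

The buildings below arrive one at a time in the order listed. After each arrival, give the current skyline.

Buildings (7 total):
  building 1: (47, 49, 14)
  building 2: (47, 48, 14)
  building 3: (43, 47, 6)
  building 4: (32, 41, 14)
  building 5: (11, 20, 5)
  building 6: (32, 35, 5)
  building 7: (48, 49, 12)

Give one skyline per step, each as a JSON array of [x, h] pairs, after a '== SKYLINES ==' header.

== SKYLINES ==
[[47,14],[49,0]]
[[47,14],[49,0]]
[[43,6],[47,14],[49,0]]
[[32,14],[41,0],[43,6],[47,14],[49,0]]
[[11,5],[20,0],[32,14],[41,0],[43,6],[47,14],[49,0]]
[[11,5],[20,0],[32,14],[41,0],[43,6],[47,14],[49,0]]
[[11,5],[20,0],[32,14],[41,0],[43,6],[47,14],[49,0]]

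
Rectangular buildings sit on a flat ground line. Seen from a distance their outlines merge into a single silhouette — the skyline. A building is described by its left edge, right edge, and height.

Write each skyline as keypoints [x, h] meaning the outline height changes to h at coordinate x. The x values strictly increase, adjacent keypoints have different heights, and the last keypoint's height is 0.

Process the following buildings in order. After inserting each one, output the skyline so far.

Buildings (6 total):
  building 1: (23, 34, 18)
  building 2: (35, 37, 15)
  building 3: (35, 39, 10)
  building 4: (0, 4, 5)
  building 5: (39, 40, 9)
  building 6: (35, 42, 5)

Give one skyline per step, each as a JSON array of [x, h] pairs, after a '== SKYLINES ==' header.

== SKYLINES ==
[[23,18],[34,0]]
[[23,18],[34,0],[35,15],[37,0]]
[[23,18],[34,0],[35,15],[37,10],[39,0]]
[[0,5],[4,0],[23,18],[34,0],[35,15],[37,10],[39,0]]
[[0,5],[4,0],[23,18],[34,0],[35,15],[37,10],[39,9],[40,0]]
[[0,5],[4,0],[23,18],[34,0],[35,15],[37,10],[39,9],[40,5],[42,0]]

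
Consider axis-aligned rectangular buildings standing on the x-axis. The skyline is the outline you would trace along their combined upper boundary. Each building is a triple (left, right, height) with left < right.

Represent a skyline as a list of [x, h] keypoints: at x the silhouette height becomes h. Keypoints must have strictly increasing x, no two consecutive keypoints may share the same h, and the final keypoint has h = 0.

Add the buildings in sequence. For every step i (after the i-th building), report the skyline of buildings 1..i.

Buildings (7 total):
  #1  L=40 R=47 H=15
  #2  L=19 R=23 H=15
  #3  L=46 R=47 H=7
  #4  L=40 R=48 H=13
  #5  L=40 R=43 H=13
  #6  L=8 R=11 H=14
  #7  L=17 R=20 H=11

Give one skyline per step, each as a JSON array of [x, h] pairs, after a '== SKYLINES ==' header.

== SKYLINES ==
[[40,15],[47,0]]
[[19,15],[23,0],[40,15],[47,0]]
[[19,15],[23,0],[40,15],[47,0]]
[[19,15],[23,0],[40,15],[47,13],[48,0]]
[[19,15],[23,0],[40,15],[47,13],[48,0]]
[[8,14],[11,0],[19,15],[23,0],[40,15],[47,13],[48,0]]
[[8,14],[11,0],[17,11],[19,15],[23,0],[40,15],[47,13],[48,0]]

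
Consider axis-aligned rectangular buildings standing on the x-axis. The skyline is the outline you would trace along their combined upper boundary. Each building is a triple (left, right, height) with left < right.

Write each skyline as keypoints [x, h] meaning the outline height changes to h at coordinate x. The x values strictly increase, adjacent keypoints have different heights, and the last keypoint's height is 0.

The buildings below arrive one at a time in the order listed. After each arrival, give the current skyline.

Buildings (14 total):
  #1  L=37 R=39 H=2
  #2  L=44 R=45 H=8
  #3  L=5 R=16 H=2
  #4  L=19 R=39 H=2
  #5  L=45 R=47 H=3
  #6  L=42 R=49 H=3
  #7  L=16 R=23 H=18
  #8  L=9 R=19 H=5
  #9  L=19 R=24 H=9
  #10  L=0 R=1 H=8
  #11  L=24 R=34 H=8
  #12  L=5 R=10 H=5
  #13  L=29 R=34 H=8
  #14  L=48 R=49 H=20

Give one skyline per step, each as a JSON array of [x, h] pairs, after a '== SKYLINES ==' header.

== SKYLINES ==
[[37,2],[39,0]]
[[37,2],[39,0],[44,8],[45,0]]
[[5,2],[16,0],[37,2],[39,0],[44,8],[45,0]]
[[5,2],[16,0],[19,2],[39,0],[44,8],[45,0]]
[[5,2],[16,0],[19,2],[39,0],[44,8],[45,3],[47,0]]
[[5,2],[16,0],[19,2],[39,0],[42,3],[44,8],[45,3],[49,0]]
[[5,2],[16,18],[23,2],[39,0],[42,3],[44,8],[45,3],[49,0]]
[[5,2],[9,5],[16,18],[23,2],[39,0],[42,3],[44,8],[45,3],[49,0]]
[[5,2],[9,5],[16,18],[23,9],[24,2],[39,0],[42,3],[44,8],[45,3],[49,0]]
[[0,8],[1,0],[5,2],[9,5],[16,18],[23,9],[24,2],[39,0],[42,3],[44,8],[45,3],[49,0]]
[[0,8],[1,0],[5,2],[9,5],[16,18],[23,9],[24,8],[34,2],[39,0],[42,3],[44,8],[45,3],[49,0]]
[[0,8],[1,0],[5,5],[16,18],[23,9],[24,8],[34,2],[39,0],[42,3],[44,8],[45,3],[49,0]]
[[0,8],[1,0],[5,5],[16,18],[23,9],[24,8],[34,2],[39,0],[42,3],[44,8],[45,3],[49,0]]
[[0,8],[1,0],[5,5],[16,18],[23,9],[24,8],[34,2],[39,0],[42,3],[44,8],[45,3],[48,20],[49,0]]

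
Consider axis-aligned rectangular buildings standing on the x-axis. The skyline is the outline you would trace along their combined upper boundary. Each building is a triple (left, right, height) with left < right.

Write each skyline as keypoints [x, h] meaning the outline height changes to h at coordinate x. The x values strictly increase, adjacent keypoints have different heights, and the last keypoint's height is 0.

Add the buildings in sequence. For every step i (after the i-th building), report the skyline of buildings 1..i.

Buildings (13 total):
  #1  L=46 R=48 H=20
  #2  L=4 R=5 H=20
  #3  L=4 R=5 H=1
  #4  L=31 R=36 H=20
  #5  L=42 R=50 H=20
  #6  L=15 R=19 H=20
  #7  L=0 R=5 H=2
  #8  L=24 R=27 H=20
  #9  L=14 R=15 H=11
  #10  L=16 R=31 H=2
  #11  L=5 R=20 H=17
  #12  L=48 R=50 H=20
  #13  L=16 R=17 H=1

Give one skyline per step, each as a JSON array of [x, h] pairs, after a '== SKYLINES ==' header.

== SKYLINES ==
[[46,20],[48,0]]
[[4,20],[5,0],[46,20],[48,0]]
[[4,20],[5,0],[46,20],[48,0]]
[[4,20],[5,0],[31,20],[36,0],[46,20],[48,0]]
[[4,20],[5,0],[31,20],[36,0],[42,20],[50,0]]
[[4,20],[5,0],[15,20],[19,0],[31,20],[36,0],[42,20],[50,0]]
[[0,2],[4,20],[5,0],[15,20],[19,0],[31,20],[36,0],[42,20],[50,0]]
[[0,2],[4,20],[5,0],[15,20],[19,0],[24,20],[27,0],[31,20],[36,0],[42,20],[50,0]]
[[0,2],[4,20],[5,0],[14,11],[15,20],[19,0],[24,20],[27,0],[31,20],[36,0],[42,20],[50,0]]
[[0,2],[4,20],[5,0],[14,11],[15,20],[19,2],[24,20],[27,2],[31,20],[36,0],[42,20],[50,0]]
[[0,2],[4,20],[5,17],[15,20],[19,17],[20,2],[24,20],[27,2],[31,20],[36,0],[42,20],[50,0]]
[[0,2],[4,20],[5,17],[15,20],[19,17],[20,2],[24,20],[27,2],[31,20],[36,0],[42,20],[50,0]]
[[0,2],[4,20],[5,17],[15,20],[19,17],[20,2],[24,20],[27,2],[31,20],[36,0],[42,20],[50,0]]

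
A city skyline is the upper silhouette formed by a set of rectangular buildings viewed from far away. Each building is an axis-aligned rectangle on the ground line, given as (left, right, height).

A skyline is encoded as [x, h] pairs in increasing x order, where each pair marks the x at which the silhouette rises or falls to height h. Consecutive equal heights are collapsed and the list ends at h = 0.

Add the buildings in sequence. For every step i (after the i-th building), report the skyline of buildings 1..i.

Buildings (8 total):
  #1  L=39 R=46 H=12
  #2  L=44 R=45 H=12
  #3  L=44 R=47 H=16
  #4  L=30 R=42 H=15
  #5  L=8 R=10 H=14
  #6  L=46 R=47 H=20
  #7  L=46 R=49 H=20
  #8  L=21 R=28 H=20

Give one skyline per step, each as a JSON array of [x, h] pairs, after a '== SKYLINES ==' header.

== SKYLINES ==
[[39,12],[46,0]]
[[39,12],[46,0]]
[[39,12],[44,16],[47,0]]
[[30,15],[42,12],[44,16],[47,0]]
[[8,14],[10,0],[30,15],[42,12],[44,16],[47,0]]
[[8,14],[10,0],[30,15],[42,12],[44,16],[46,20],[47,0]]
[[8,14],[10,0],[30,15],[42,12],[44,16],[46,20],[49,0]]
[[8,14],[10,0],[21,20],[28,0],[30,15],[42,12],[44,16],[46,20],[49,0]]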